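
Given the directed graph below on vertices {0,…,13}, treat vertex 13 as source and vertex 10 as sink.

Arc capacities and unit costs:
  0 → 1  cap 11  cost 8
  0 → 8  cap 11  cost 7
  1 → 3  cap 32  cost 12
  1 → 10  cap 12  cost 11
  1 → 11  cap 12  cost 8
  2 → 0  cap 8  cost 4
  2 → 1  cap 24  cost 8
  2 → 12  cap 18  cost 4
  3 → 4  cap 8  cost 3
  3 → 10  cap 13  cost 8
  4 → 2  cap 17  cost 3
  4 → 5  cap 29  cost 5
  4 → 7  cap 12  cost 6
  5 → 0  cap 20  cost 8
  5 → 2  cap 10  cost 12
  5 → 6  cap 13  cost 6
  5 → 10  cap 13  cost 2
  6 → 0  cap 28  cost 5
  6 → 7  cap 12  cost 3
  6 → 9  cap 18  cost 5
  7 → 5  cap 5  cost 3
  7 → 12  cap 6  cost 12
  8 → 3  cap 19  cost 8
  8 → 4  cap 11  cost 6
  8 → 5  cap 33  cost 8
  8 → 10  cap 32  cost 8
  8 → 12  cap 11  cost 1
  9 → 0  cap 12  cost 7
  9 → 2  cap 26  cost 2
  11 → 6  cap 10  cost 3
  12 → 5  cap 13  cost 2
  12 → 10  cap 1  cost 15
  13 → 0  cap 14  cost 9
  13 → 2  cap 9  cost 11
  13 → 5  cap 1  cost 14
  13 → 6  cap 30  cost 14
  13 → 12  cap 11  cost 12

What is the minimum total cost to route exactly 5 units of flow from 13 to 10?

shortest-cost path #1: 13→5→10 push 1 @ unit cost 16 (adds 16)
shortest-cost path #2: 13→12→5→10 push 4 @ unit cost 16 (adds 64)
total cost = 80

Minimum cost for 5 units: 80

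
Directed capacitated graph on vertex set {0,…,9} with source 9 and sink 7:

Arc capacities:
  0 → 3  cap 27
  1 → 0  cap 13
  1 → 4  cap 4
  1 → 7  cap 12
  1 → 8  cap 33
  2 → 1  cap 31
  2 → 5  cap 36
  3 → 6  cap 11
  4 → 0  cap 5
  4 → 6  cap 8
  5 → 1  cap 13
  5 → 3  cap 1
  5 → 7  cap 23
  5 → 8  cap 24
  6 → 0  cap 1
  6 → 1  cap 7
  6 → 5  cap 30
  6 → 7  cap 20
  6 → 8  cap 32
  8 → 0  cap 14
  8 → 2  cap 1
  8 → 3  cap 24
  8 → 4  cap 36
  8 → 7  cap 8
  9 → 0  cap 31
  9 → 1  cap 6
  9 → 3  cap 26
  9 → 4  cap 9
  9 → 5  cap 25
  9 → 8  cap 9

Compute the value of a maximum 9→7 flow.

Maximum flow value: 59

augment #1: 9→1→7 bottleneck 6, total now 6
augment #2: 9→5→7 bottleneck 23, total now 29
augment #3: 9→8→7 bottleneck 8, total now 37
augment #4: 9→3→6→7 bottleneck 11, total now 48
augment #5: 9→4→6→7 bottleneck 8, total now 56
augment #6: 9→5→1→7 bottleneck 2, total now 58
augment #7: 9→8→2→1→7 bottleneck 1, total now 59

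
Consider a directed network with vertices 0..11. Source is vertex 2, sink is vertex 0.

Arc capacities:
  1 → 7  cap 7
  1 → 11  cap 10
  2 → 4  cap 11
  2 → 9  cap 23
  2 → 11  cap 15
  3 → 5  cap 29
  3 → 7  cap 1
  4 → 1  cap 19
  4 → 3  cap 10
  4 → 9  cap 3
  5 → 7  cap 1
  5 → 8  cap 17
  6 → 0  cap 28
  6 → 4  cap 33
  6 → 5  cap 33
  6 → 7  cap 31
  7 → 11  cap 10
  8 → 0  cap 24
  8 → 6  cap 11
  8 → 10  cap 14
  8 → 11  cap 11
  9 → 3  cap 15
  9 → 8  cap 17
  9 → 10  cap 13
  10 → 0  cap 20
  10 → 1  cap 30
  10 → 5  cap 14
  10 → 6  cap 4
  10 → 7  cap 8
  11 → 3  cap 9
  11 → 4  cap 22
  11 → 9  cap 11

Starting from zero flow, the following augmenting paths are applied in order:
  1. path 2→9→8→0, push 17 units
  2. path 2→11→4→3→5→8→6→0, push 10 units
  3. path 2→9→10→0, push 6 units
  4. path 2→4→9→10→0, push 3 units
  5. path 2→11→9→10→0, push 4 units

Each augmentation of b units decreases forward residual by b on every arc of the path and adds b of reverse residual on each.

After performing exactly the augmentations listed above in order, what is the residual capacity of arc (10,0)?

Residual capacity of (10,0): 7

after path 1 (2→9→8→0, push 17): res(10,0)=20
after path 2 (2→11→4→3→5→8→6→0, push 10): res(10,0)=20
after path 3 (2→9→10→0, push 6): res(10,0)=14
after path 4 (2→4→9→10→0, push 3): res(10,0)=11
after path 5 (2→11→9→10→0, push 4): res(10,0)=7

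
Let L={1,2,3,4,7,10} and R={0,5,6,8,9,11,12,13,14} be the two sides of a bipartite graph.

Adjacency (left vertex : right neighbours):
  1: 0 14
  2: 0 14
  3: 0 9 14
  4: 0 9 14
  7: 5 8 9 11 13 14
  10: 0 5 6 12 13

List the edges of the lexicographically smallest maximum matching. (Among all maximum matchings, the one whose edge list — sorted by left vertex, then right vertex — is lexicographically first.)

|M| = 5 (so the lex-smallest maximum matching has 5 edges)
process left vertices in ascending order; for each, take the smallest-labelled available neighbour that still permits 5 edges overall, or leave it unmatched if none does
lex-smallest matching: {1-0, 2-14, 3-9, 7-5, 10-6}

Lex-smallest maximum matching: {(1,0), (2,14), (3,9), (7,5), (10,6)}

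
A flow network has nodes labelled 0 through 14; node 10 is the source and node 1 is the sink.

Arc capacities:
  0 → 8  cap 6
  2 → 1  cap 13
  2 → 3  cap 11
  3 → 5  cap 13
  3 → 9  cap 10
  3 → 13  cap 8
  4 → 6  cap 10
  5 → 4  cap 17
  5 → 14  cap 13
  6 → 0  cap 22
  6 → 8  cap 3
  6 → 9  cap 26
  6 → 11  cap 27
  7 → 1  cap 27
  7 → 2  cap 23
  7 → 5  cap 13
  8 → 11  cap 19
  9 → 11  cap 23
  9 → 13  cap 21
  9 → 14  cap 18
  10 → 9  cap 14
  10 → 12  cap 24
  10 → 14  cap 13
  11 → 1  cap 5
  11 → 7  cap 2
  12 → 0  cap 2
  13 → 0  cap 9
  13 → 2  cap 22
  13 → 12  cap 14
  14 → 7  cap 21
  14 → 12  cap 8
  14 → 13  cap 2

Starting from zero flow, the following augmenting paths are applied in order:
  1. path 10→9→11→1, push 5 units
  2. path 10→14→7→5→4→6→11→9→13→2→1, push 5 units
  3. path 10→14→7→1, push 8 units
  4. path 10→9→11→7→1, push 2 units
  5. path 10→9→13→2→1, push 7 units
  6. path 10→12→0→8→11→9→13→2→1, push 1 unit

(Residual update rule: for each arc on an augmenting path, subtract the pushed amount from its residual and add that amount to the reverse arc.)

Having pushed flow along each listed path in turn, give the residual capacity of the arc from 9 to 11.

after path 1 (10→9→11→1, push 5): res(9,11)=18
after path 2 (10→14→7→5→4→6→11→9→13→2→1, push 5): res(9,11)=23
after path 3 (10→14→7→1, push 8): res(9,11)=23
after path 4 (10→9→11→7→1, push 2): res(9,11)=21
after path 5 (10→9→13→2→1, push 7): res(9,11)=21
after path 6 (10→12→0→8→11→9→13→2→1, push 1): res(9,11)=22

Residual capacity of (9,11): 22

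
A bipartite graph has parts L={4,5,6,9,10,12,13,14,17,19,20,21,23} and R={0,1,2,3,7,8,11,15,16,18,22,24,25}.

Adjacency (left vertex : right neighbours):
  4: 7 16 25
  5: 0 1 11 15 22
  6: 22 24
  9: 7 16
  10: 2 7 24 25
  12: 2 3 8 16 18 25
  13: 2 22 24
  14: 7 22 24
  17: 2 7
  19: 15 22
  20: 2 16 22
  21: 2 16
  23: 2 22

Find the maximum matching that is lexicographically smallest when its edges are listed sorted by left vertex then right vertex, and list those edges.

|M| = 9 (so the lex-smallest maximum matching has 9 edges)
process left vertices in ascending order; for each, take the smallest-labelled available neighbour that still permits 9 edges overall, or leave it unmatched if none does
lex-smallest matching: {4-7, 5-0, 6-22, 9-16, 10-25, 12-3, 13-2, 14-24, 19-15}

Lex-smallest maximum matching: {(4,7), (5,0), (6,22), (9,16), (10,25), (12,3), (13,2), (14,24), (19,15)}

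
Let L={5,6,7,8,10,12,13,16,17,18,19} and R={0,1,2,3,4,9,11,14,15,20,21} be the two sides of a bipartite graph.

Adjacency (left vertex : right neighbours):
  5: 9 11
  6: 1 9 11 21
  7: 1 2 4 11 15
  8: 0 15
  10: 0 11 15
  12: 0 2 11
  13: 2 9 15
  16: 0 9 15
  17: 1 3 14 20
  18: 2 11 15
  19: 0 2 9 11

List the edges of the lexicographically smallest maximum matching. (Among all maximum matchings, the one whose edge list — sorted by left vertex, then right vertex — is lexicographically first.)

|M| = 8 (so the lex-smallest maximum matching has 8 edges)
process left vertices in ascending order; for each, take the smallest-labelled available neighbour that still permits 8 edges overall, or leave it unmatched if none does
lex-smallest matching: {5-9, 6-1, 7-4, 8-0, 10-11, 12-2, 13-15, 17-3}

Lex-smallest maximum matching: {(5,9), (6,1), (7,4), (8,0), (10,11), (12,2), (13,15), (17,3)}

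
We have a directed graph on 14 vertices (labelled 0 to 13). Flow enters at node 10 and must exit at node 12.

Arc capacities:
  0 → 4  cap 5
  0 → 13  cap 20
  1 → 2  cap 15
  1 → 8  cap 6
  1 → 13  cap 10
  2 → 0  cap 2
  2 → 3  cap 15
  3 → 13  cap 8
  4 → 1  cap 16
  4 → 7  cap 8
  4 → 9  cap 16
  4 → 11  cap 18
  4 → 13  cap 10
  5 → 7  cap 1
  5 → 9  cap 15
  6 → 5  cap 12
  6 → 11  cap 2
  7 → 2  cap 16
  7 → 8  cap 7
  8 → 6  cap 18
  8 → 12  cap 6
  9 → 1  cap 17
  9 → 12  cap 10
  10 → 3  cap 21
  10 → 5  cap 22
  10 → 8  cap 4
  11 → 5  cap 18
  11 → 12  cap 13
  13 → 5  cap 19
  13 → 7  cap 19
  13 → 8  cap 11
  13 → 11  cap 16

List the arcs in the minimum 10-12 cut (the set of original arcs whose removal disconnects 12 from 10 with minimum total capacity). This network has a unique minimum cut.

augment #1: 10→8→12 push 4
augment #2: 10→5→9→12 push 10
augment #3: 10→3→13→8→12 push 2
augment #4: 10→3→13→11→12 push 6
augment #5: 10→5→7→8→6→11→12 push 1
augment #6: 10→5→9→1→13→11→12 push 5
max flow = 28; residual-reachable set from 10 gives S-side
cut edges (S→T): {(3,13), (5,7), (5,9), (10,8)} total cap 28

Min-cut arcs: {(3,13), (5,7), (5,9), (10,8)} (total capacity 28)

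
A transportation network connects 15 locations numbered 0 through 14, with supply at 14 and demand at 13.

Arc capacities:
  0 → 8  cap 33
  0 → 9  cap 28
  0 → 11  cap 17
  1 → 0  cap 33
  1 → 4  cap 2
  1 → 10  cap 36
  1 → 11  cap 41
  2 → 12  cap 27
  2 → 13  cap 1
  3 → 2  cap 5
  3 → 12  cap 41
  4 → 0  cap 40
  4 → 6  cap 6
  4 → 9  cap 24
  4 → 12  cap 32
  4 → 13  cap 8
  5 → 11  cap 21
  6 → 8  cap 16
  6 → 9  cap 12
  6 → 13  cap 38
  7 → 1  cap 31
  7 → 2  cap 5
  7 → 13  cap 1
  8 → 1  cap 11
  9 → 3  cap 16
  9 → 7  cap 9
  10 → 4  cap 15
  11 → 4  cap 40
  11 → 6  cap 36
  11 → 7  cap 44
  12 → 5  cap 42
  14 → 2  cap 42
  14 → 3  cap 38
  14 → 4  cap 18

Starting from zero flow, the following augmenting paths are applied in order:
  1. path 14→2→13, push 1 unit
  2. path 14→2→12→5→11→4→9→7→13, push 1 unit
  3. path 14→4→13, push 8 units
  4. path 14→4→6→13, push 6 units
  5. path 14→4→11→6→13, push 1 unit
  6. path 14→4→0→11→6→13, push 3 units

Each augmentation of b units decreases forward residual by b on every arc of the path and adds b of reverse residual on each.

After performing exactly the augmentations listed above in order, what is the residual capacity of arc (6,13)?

Residual capacity of (6,13): 28

after path 1 (14→2→13, push 1): res(6,13)=38
after path 2 (14→2→12→5→11→4→9→7→13, push 1): res(6,13)=38
after path 3 (14→4→13, push 8): res(6,13)=38
after path 4 (14→4→6→13, push 6): res(6,13)=32
after path 5 (14→4→11→6→13, push 1): res(6,13)=31
after path 6 (14→4→0→11→6→13, push 3): res(6,13)=28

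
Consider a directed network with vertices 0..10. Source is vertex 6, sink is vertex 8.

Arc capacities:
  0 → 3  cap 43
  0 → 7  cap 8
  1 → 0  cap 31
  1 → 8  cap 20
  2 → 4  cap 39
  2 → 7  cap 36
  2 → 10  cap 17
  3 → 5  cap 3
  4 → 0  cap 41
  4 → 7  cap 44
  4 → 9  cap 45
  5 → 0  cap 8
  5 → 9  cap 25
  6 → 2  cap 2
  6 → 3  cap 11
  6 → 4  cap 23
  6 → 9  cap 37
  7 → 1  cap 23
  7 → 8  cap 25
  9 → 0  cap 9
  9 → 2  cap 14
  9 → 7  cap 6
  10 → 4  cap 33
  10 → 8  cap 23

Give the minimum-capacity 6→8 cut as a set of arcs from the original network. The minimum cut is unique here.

Min-cut arcs: {(0,7), (6,2), (6,4), (9,2), (9,7)} (total capacity 53)

augment #1: 6→2→7→8 push 2
augment #2: 6→4→7→8 push 23
augment #3: 6→9→2→10→8 push 14
augment #4: 6→9→7→1→8 push 6
augment #5: 6→9→0→7→1→8 push 8
max flow = 53; residual-reachable set from 6 gives S-side
cut edges (S→T): {(0,7), (6,2), (6,4), (9,2), (9,7)} total cap 53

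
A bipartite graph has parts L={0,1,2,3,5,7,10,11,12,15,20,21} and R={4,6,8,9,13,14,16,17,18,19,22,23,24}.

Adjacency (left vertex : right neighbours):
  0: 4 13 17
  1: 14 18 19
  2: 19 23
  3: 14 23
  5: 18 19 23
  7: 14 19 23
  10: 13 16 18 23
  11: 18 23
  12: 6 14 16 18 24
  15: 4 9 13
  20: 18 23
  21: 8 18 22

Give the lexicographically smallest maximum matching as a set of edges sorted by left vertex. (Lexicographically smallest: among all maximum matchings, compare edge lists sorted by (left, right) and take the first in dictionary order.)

Lex-smallest maximum matching: {(0,4), (1,14), (2,19), (3,23), (5,18), (10,13), (12,6), (15,9), (21,8)}

|M| = 9 (so the lex-smallest maximum matching has 9 edges)
process left vertices in ascending order; for each, take the smallest-labelled available neighbour that still permits 9 edges overall, or leave it unmatched if none does
lex-smallest matching: {0-4, 1-14, 2-19, 3-23, 5-18, 10-13, 12-6, 15-9, 21-8}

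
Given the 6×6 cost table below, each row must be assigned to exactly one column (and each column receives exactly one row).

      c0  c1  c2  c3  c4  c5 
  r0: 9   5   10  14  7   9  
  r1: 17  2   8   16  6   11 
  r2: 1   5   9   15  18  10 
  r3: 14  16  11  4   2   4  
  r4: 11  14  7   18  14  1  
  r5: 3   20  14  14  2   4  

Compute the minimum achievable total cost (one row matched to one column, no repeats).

Minimum assignment cost: 20

optimal assignment: row0→col2 (cost 10), row1→col1 (cost 2), row2→col0 (cost 1), row3→col3 (cost 4), row4→col5 (cost 1), row5→col4 (cost 2)
total = 10 + 2 + 1 + 4 + 1 + 2 = 20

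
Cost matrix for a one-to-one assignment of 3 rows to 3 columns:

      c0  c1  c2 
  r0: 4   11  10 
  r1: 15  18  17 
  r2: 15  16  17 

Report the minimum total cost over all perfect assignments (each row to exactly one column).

optimal assignment: row0→col0 (cost 4), row1→col2 (cost 17), row2→col1 (cost 16)
total = 4 + 17 + 16 = 37

Minimum assignment cost: 37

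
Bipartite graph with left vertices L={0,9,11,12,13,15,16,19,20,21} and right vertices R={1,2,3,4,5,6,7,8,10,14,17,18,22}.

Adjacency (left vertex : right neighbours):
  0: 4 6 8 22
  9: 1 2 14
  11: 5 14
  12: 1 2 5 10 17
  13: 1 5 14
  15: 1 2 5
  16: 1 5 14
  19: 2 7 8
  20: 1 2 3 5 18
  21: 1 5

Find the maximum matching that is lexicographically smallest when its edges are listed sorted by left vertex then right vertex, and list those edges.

Lex-smallest maximum matching: {(0,4), (9,1), (11,5), (12,10), (13,14), (15,2), (19,7), (20,3)}

|M| = 8 (so the lex-smallest maximum matching has 8 edges)
process left vertices in ascending order; for each, take the smallest-labelled available neighbour that still permits 8 edges overall, or leave it unmatched if none does
lex-smallest matching: {0-4, 9-1, 11-5, 12-10, 13-14, 15-2, 19-7, 20-3}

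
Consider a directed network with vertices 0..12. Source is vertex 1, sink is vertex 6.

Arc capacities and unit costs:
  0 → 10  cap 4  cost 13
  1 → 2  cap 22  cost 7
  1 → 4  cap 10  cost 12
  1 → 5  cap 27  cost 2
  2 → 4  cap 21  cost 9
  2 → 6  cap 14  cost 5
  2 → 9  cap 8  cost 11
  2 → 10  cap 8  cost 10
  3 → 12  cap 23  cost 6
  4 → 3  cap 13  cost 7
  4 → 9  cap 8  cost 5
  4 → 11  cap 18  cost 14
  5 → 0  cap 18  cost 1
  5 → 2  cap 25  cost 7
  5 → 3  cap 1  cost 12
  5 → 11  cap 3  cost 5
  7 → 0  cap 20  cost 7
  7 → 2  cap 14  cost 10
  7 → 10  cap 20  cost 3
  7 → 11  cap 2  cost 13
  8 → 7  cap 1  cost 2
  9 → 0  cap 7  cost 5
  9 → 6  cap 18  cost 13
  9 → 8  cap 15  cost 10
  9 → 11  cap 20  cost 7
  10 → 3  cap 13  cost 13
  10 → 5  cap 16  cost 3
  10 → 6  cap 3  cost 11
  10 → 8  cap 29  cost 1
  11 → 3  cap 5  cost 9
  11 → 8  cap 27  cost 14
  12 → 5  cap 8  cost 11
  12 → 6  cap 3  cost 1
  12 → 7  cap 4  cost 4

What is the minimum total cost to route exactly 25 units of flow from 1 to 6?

shortest-cost path #1: 1→2→6 push 14 @ unit cost 12 (adds 168)
shortest-cost path #2: 1→5→3→12→6 push 1 @ unit cost 21 (adds 21)
shortest-cost path #3: 1→5→11→3→12→6 push 2 @ unit cost 23 (adds 46)
shortest-cost path #4: 1→5→0→10→6 push 3 @ unit cost 27 (adds 81)
shortest-cost path #5: 1→4→9→6 push 5 @ unit cost 30 (adds 150)
total cost = 466

Minimum cost for 25 units: 466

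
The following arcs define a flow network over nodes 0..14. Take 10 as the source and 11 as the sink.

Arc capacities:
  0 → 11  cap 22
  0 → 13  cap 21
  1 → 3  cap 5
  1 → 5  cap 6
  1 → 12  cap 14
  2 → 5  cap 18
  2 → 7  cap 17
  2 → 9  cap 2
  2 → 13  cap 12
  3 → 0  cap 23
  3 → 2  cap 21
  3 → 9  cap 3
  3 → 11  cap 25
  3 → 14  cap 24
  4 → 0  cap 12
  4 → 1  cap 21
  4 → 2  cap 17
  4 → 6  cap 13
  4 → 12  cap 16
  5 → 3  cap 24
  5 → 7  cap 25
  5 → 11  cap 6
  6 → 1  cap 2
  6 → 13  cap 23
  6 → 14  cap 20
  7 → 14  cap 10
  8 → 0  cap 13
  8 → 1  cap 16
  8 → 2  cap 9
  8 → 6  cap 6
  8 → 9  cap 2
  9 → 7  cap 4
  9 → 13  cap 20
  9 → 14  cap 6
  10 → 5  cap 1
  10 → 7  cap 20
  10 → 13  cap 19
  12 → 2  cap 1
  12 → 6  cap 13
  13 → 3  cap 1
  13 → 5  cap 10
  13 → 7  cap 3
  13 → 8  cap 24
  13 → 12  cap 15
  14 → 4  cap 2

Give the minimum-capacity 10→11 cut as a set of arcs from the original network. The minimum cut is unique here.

Min-cut arcs: {(10,5), (10,13), (14,4)} (total capacity 22)

augment #1: 10→5→11 push 1
augment #2: 10→13→3→11 push 1
augment #3: 10→13→5→11 push 5
augment #4: 10→13→5→3→11 push 5
augment #5: 10→13→8→0→11 push 8
augment #6: 10→7→14→4→0→11 push 2
max flow = 22; residual-reachable set from 10 gives S-side
cut edges (S→T): {(10,5), (10,13), (14,4)} total cap 22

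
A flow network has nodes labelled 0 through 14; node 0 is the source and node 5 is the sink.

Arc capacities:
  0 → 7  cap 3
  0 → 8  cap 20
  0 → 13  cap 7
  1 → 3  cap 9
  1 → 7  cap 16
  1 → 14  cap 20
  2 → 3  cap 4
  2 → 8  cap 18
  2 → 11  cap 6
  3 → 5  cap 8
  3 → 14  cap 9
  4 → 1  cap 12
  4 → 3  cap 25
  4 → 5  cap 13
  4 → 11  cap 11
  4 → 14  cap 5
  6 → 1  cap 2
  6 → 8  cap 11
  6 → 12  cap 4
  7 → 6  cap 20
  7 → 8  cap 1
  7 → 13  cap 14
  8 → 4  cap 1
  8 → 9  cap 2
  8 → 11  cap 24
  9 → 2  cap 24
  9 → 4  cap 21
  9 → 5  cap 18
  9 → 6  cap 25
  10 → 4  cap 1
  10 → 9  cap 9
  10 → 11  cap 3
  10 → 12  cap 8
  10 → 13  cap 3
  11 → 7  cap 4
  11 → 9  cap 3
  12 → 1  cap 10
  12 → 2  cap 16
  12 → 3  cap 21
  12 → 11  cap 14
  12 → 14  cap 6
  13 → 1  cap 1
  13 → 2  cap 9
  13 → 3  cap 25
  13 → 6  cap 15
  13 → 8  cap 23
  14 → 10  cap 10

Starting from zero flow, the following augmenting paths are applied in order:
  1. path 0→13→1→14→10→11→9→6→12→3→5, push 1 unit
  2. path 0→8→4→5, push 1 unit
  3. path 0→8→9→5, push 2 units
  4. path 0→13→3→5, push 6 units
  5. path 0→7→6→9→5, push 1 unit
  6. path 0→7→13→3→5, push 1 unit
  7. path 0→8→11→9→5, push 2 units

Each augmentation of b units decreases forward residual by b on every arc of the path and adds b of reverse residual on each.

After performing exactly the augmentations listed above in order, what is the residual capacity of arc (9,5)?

Residual capacity of (9,5): 13

after path 1 (0→13→1→14→10→11→9→6→12→3→5, push 1): res(9,5)=18
after path 2 (0→8→4→5, push 1): res(9,5)=18
after path 3 (0→8→9→5, push 2): res(9,5)=16
after path 4 (0→13→3→5, push 6): res(9,5)=16
after path 5 (0→7→6→9→5, push 1): res(9,5)=15
after path 6 (0→7→13→3→5, push 1): res(9,5)=15
after path 7 (0→8→11→9→5, push 2): res(9,5)=13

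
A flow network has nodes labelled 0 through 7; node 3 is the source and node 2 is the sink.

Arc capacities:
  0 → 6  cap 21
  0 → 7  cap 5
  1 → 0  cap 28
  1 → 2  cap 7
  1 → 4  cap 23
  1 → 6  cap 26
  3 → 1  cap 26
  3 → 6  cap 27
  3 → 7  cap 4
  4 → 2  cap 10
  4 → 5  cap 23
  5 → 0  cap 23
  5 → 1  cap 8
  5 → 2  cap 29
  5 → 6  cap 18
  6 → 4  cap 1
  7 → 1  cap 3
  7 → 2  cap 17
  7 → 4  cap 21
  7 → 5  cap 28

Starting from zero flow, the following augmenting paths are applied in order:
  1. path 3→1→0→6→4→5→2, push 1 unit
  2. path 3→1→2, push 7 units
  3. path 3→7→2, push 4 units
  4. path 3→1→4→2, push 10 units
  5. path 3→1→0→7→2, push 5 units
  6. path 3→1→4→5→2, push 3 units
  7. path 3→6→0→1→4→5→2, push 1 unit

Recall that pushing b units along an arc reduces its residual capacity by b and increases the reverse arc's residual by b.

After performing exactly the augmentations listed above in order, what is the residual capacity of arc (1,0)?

after path 1 (3→1→0→6→4→5→2, push 1): res(1,0)=27
after path 2 (3→1→2, push 7): res(1,0)=27
after path 3 (3→7→2, push 4): res(1,0)=27
after path 4 (3→1→4→2, push 10): res(1,0)=27
after path 5 (3→1→0→7→2, push 5): res(1,0)=22
after path 6 (3→1→4→5→2, push 3): res(1,0)=22
after path 7 (3→6→0→1→4→5→2, push 1): res(1,0)=23

Residual capacity of (1,0): 23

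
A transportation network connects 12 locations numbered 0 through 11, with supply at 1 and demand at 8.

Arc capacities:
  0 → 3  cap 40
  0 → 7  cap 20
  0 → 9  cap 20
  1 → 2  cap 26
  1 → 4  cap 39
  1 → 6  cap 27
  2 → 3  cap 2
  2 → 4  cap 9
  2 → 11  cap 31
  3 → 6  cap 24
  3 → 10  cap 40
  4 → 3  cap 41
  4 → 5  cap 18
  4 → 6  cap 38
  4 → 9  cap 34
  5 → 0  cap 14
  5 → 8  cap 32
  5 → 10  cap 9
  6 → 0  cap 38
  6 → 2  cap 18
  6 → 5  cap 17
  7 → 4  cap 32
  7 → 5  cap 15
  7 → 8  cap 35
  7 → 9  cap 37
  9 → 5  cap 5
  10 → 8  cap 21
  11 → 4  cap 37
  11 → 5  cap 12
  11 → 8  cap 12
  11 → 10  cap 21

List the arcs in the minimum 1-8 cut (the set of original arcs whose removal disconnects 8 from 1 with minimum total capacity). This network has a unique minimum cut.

augment #1: 1→2→11→8 push 12
augment #2: 1→4→5→8 push 18
augment #3: 1→6→5→8 push 14
augment #4: 1→2→3→10→8 push 2
augment #5: 1→2→11→10→8 push 12
augment #6: 1→4→3→10→8 push 7
augment #7: 1→6→0→7→8 push 13
augment #8: 1→4→6→0→7→8 push 7
max flow = 85; residual-reachable set from 1 gives S-side
cut edges (S→T): {(0,7), (5,8), (10,8), (11,8)} total cap 85

Min-cut arcs: {(0,7), (5,8), (10,8), (11,8)} (total capacity 85)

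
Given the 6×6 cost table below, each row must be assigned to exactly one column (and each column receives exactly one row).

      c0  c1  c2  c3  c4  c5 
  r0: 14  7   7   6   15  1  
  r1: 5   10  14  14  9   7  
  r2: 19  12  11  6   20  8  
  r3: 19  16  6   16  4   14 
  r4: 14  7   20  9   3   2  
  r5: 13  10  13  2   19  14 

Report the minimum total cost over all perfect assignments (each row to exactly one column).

optimal assignment: row0→col5 (cost 1), row1→col0 (cost 5), row2→col1 (cost 12), row3→col2 (cost 6), row4→col4 (cost 3), row5→col3 (cost 2)
total = 1 + 5 + 12 + 6 + 3 + 2 = 29

Minimum assignment cost: 29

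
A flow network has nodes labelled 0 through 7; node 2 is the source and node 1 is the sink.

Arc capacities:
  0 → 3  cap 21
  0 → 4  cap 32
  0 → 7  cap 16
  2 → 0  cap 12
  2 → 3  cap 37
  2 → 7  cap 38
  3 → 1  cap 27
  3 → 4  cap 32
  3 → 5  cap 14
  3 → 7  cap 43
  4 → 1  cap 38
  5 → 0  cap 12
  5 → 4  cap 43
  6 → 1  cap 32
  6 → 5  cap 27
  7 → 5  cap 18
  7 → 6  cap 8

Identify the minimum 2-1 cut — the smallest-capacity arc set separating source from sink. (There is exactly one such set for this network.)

Min-cut arcs: {(3,1), (4,1), (7,6)} (total capacity 73)

augment #1: 2→3→1 push 27
augment #2: 2→0→4→1 push 12
augment #3: 2→3→4→1 push 10
augment #4: 2→7→6→1 push 8
augment #5: 2→7→5→4→1 push 16
max flow = 73; residual-reachable set from 2 gives S-side
cut edges (S→T): {(3,1), (4,1), (7,6)} total cap 73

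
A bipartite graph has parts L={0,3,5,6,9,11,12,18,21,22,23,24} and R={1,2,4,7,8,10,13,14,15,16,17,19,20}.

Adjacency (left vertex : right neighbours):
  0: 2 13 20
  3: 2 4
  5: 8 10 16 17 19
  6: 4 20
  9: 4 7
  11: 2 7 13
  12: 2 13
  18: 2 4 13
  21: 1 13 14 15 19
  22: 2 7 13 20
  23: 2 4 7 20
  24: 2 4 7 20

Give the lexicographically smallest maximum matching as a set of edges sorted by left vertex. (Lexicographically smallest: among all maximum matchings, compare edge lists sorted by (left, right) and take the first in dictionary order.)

Lex-smallest maximum matching: {(0,2), (3,4), (5,8), (6,20), (9,7), (11,13), (21,1)}

|M| = 7 (so the lex-smallest maximum matching has 7 edges)
process left vertices in ascending order; for each, take the smallest-labelled available neighbour that still permits 7 edges overall, or leave it unmatched if none does
lex-smallest matching: {0-2, 3-4, 5-8, 6-20, 9-7, 11-13, 21-1}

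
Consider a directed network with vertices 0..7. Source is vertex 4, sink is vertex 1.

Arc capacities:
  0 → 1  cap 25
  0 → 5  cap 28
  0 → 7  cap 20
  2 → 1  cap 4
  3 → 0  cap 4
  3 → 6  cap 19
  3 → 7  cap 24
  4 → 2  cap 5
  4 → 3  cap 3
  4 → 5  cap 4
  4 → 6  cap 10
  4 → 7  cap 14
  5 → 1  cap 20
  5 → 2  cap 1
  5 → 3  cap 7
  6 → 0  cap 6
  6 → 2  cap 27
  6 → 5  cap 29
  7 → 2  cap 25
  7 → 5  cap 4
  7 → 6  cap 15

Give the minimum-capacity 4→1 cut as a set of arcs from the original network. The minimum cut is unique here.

Min-cut arcs: {(2,1), (3,0), (5,1), (6,0)} (total capacity 34)

augment #1: 4→2→1 push 4
augment #2: 4→5→1 push 4
augment #3: 4→3→0→1 push 3
augment #4: 4→6→0→1 push 6
augment #5: 4→6→5→1 push 4
augment #6: 4→7→5→1 push 4
augment #7: 4→7→6→5→1 push 8
augment #8: 4→7→6→5→3→0→1 push 1
max flow = 34; residual-reachable set from 4 gives S-side
cut edges (S→T): {(2,1), (3,0), (5,1), (6,0)} total cap 34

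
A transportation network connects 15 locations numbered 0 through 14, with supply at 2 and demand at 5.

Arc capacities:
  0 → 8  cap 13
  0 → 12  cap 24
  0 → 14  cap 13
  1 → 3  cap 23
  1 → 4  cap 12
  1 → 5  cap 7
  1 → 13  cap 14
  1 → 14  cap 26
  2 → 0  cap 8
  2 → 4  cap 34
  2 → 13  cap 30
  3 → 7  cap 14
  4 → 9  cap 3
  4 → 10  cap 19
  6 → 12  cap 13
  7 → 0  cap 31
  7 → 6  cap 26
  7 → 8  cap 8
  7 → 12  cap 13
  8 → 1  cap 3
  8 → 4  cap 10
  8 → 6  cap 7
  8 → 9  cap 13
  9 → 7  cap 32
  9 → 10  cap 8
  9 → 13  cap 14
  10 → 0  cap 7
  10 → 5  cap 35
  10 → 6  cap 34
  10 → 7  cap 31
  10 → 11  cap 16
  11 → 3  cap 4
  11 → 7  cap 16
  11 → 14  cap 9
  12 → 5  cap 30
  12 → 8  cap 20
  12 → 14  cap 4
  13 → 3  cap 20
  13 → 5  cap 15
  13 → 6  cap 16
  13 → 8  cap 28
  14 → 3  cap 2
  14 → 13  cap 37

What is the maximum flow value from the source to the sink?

augment #1: 2→13→5 bottleneck 15, total now 15
augment #2: 2→0→12→5 bottleneck 8, total now 23
augment #3: 2→4→10→5 bottleneck 19, total now 42
augment #4: 2→4→9→10→5 bottleneck 3, total now 45
augment #5: 2→13→6→12→5 bottleneck 13, total now 58
augment #6: 2→13→8→1→5 bottleneck 2, total now 60

Maximum flow value: 60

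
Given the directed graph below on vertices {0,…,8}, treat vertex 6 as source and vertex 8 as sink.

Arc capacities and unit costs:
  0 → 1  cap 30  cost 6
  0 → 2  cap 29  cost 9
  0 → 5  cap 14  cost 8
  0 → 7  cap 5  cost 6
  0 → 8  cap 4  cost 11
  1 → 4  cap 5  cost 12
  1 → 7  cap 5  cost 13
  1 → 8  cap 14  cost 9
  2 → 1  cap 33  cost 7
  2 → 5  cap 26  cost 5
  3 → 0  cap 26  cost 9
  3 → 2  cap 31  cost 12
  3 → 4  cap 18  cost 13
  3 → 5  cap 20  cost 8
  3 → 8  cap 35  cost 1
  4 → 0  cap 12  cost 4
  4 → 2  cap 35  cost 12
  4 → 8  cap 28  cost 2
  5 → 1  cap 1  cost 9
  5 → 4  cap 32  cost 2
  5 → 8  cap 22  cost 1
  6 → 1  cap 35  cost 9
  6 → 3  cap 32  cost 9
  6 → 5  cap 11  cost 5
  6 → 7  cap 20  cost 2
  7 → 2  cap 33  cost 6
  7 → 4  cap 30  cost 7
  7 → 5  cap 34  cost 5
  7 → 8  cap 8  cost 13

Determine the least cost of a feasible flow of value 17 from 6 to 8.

Minimum cost for 17 units: 114

shortest-cost path #1: 6→5→8 push 11 @ unit cost 6 (adds 66)
shortest-cost path #2: 6→7→5→8 push 6 @ unit cost 8 (adds 48)
total cost = 114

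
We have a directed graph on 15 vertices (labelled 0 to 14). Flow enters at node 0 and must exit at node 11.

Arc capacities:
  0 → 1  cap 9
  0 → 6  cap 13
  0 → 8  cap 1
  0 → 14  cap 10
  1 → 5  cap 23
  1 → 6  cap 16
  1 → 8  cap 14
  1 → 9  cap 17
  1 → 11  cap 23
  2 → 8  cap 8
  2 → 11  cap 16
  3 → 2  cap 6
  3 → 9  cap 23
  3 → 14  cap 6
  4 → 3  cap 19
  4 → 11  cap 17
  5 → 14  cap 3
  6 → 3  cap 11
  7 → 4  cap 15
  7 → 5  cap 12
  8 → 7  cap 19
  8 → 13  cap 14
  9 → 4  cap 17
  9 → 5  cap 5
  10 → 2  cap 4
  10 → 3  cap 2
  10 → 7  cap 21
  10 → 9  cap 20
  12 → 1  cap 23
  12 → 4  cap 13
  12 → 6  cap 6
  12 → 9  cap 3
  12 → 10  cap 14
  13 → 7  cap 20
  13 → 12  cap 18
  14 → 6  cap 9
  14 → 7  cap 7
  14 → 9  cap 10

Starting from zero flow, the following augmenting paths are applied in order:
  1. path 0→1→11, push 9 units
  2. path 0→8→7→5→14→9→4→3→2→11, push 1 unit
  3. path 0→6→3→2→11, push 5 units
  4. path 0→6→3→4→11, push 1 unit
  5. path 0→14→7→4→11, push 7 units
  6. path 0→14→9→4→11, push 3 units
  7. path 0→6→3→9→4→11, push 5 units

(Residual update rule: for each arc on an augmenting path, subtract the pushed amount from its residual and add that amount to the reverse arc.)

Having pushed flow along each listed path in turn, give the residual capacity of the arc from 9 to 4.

after path 1 (0→1→11, push 9): res(9,4)=17
after path 2 (0→8→7→5→14→9→4→3→2→11, push 1): res(9,4)=16
after path 3 (0→6→3→2→11, push 5): res(9,4)=16
after path 4 (0→6→3→4→11, push 1): res(9,4)=16
after path 5 (0→14→7→4→11, push 7): res(9,4)=16
after path 6 (0→14→9→4→11, push 3): res(9,4)=13
after path 7 (0→6→3→9→4→11, push 5): res(9,4)=8

Residual capacity of (9,4): 8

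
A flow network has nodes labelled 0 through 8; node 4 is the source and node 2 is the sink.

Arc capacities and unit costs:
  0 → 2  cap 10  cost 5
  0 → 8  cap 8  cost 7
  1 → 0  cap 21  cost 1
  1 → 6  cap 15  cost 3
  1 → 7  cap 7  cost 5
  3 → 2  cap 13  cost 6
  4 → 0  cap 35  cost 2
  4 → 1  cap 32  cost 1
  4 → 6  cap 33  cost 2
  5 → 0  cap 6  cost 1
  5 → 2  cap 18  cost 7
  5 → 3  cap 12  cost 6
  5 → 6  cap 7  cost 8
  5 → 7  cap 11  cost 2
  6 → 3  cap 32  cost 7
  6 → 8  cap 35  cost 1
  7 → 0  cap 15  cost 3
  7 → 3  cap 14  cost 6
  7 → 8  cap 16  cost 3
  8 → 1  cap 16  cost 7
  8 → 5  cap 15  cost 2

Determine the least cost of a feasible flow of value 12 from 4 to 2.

Minimum cost for 12 units: 94

shortest-cost path #1: 4→0→2 push 10 @ unit cost 7 (adds 70)
shortest-cost path #2: 4→6→8→5→2 push 2 @ unit cost 12 (adds 24)
total cost = 94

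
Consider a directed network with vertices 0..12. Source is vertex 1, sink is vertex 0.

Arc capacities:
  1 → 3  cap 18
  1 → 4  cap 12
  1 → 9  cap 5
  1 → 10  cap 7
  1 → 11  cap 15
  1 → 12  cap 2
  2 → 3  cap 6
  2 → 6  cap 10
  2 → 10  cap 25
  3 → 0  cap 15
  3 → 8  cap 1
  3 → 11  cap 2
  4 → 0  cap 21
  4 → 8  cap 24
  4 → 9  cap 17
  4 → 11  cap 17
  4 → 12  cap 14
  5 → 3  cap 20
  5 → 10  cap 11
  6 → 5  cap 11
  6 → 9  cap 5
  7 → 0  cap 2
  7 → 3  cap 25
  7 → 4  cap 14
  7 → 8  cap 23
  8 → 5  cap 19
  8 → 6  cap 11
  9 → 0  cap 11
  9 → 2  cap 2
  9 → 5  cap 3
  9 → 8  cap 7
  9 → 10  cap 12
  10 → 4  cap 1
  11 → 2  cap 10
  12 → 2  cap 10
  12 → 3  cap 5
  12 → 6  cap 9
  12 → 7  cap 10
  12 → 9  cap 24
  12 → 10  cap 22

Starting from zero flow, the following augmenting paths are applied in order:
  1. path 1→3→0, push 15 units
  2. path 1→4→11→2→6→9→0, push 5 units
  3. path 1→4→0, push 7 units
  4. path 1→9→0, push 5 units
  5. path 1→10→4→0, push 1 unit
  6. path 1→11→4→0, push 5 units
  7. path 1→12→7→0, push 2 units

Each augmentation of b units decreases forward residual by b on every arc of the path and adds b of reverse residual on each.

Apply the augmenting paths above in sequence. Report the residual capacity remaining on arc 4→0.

Residual capacity of (4,0): 8

after path 1 (1→3→0, push 15): res(4,0)=21
after path 2 (1→4→11→2→6→9→0, push 5): res(4,0)=21
after path 3 (1→4→0, push 7): res(4,0)=14
after path 4 (1→9→0, push 5): res(4,0)=14
after path 5 (1→10→4→0, push 1): res(4,0)=13
after path 6 (1→11→4→0, push 5): res(4,0)=8
after path 7 (1→12→7→0, push 2): res(4,0)=8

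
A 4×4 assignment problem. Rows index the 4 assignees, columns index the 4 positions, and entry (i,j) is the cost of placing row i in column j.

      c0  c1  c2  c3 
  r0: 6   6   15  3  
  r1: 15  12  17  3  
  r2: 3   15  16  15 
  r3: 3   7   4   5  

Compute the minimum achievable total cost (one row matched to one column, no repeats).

Minimum assignment cost: 16

optimal assignment: row0→col1 (cost 6), row1→col3 (cost 3), row2→col0 (cost 3), row3→col2 (cost 4)
total = 6 + 3 + 3 + 4 = 16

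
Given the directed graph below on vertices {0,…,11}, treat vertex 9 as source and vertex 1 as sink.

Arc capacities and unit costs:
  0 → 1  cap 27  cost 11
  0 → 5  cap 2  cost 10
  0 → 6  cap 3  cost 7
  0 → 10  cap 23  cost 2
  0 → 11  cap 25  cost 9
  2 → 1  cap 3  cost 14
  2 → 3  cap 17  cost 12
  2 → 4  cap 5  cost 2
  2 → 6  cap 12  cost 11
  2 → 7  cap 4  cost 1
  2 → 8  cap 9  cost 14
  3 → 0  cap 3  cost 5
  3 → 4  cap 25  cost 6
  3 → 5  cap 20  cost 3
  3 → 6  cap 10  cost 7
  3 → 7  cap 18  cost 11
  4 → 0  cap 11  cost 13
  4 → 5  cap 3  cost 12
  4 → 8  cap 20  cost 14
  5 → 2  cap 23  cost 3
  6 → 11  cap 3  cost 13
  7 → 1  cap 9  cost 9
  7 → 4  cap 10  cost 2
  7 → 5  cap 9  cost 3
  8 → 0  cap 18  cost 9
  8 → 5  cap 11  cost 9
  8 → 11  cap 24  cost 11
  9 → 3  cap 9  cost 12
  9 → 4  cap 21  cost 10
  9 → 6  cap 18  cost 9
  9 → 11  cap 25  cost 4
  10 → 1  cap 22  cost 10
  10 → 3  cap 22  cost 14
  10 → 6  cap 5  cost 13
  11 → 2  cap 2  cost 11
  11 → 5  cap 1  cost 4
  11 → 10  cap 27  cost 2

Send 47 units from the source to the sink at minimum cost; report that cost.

Minimum cost for 47 units: 1147

shortest-cost path #1: 9→11→10→1 push 22 @ unit cost 16 (adds 352)
shortest-cost path #2: 9→11→5→2→7→1 push 1 @ unit cost 21 (adds 21)
shortest-cost path #3: 9→11→2→7→1 push 2 @ unit cost 25 (adds 50)
shortest-cost path #4: 9→3→0→1 push 3 @ unit cost 28 (adds 84)
shortest-cost path #5: 9→3→5→2→7→1 push 1 @ unit cost 28 (adds 28)
shortest-cost path #6: 9→3→7→1 push 5 @ unit cost 32 (adds 160)
shortest-cost path #7: 9→4→0→1 push 11 @ unit cost 34 (adds 374)
shortest-cost path #8: 9→4→5→2→1 push 2 @ unit cost 39 (adds 78)
total cost = 1147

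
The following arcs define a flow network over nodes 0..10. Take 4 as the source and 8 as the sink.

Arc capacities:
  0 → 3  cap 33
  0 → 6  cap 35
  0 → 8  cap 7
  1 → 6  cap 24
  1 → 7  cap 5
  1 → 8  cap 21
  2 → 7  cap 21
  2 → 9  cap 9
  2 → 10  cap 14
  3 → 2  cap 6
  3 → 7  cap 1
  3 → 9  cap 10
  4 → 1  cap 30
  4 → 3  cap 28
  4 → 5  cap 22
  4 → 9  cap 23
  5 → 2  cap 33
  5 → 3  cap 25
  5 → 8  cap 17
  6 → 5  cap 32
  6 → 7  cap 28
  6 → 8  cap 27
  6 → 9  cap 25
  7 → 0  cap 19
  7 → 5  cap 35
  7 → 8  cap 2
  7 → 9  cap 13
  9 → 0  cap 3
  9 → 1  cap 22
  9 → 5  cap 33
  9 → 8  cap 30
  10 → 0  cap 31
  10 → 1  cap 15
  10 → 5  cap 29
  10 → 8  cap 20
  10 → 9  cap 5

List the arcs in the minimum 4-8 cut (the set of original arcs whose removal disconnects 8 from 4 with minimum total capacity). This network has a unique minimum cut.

augment #1: 4→1→8 push 21
augment #2: 4→5→8 push 17
augment #3: 4→9→8 push 23
augment #4: 4→1→6→8 push 9
augment #5: 4→3→7→8 push 1
augment #6: 4→3→9→8 push 7
augment #7: 4→3→2→7→8 push 1
augment #8: 4→3→2→10→8 push 5
augment #9: 4→3→9→0→8 push 3
augment #10: 4→5→2→10→8 push 5
max flow = 92; residual-reachable set from 4 gives S-side
cut edges (S→T): {(3,2), (3,7), (3,9), (4,1), (4,5), (4,9)} total cap 92

Min-cut arcs: {(3,2), (3,7), (3,9), (4,1), (4,5), (4,9)} (total capacity 92)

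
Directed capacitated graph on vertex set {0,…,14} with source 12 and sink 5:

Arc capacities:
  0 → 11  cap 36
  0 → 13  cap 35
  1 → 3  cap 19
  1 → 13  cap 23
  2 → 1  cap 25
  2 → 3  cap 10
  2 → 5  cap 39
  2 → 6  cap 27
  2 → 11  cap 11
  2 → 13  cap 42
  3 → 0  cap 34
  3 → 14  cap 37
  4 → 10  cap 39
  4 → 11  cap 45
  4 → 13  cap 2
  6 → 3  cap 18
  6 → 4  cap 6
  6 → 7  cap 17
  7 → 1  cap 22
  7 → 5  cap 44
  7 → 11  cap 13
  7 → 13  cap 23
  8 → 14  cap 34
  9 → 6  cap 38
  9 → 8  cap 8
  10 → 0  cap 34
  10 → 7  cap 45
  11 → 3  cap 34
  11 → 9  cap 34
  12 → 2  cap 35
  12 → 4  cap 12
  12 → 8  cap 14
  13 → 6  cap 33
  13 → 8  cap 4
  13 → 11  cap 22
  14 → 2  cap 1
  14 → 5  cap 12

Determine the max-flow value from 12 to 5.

augment #1: 12→2→5 bottleneck 35, total now 35
augment #2: 12→8→14→5 bottleneck 12, total now 47
augment #3: 12→4→10→7→5 bottleneck 12, total now 59
augment #4: 12→8→14→2→5 bottleneck 1, total now 60

Maximum flow value: 60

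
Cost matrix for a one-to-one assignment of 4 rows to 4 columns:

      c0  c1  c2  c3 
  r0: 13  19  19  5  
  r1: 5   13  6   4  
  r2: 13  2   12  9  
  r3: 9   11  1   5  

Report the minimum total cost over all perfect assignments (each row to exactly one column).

optimal assignment: row0→col3 (cost 5), row1→col0 (cost 5), row2→col1 (cost 2), row3→col2 (cost 1)
total = 5 + 5 + 2 + 1 = 13

Minimum assignment cost: 13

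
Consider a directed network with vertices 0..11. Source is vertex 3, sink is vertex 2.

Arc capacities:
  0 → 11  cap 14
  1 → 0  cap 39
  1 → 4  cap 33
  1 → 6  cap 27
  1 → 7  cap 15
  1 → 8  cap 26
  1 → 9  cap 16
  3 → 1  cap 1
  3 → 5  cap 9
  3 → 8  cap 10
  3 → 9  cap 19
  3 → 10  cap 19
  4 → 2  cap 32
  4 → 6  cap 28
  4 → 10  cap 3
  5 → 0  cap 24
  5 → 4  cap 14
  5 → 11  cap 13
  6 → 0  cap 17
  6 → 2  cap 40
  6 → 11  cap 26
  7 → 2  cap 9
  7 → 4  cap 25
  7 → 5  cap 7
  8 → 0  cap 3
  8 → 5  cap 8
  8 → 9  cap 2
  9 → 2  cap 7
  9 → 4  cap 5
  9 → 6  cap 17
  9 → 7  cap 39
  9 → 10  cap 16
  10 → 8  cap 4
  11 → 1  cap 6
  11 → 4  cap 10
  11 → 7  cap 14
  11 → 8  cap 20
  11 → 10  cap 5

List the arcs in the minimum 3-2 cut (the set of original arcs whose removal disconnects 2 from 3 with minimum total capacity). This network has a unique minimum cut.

augment #1: 3→9→2 push 7
augment #2: 3→1→4→2 push 1
augment #3: 3→5→4→2 push 9
augment #4: 3→9→4→2 push 5
augment #5: 3→9→6→2 push 7
augment #6: 3→8→5→4→2 push 5
augment #7: 3→8→9→6→2 push 2
augment #8: 3→8→0→11→4→2 push 3
augment #9: 3→10→8→5→11→4→2 push 3
max flow = 42; residual-reachable set from 3 gives S-side
cut edges (S→T): {(3,1), (3,5), (3,9), (8,0), (8,5), (8,9)} total cap 42

Min-cut arcs: {(3,1), (3,5), (3,9), (8,0), (8,5), (8,9)} (total capacity 42)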